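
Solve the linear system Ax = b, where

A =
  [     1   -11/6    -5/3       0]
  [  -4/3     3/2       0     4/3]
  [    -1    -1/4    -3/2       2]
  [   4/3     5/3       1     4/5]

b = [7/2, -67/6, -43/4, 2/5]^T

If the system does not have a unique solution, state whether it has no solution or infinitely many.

x_1 = 3, x_2 = -3, x_3 = 3, x_4 = -2

Row-reduce the augmented matrix:
R2 ← R2 + 4/3·R1.
R3 ← R3 + 1·R1.
R4 ← R4 − 4/3·R1.
R2 ← R2 / (-17/18).
R1 ← R1 + 11/6·R2.
R3 ← R3 + 25/12·R2.
R4 ← R4 − 37/9·R2.
R3 ← R3 / (59/34).
R1 ← R1 − 45/17·R3.
R2 ← R2 − 40/17·R3.
R4 ← R4 + 329/51·R3.
R4 ← R4 / (916/295).
R1 ← R1 + 68/59·R4.
R2 ← R2 + 8/59·R4.
R3 ← R3 + 32/59·R4.
Reading off the reduced rows gives x_1 = 3, x_2 = -3, x_3 = 3, x_4 = -2.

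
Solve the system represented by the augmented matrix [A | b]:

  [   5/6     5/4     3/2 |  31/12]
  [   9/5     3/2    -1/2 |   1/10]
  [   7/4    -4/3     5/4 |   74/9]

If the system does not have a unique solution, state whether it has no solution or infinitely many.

x_1 = 2, x_2 = -5/3, x_3 = 2

Row-reduce the augmented matrix:
R1 ← R1 / (5/6).
R2 ← R2 − 9/5·R1.
R3 ← R3 − 7/4·R1.
R2 ← R2 / (-6/5).
R1 ← R1 − 3/2·R2.
R3 ← R3 + 95/24·R2.
R3 ← R3 / (15029/1440).
R1 ← R1 + 23/8·R3.
R2 ← R2 − 187/60·R3.
Reading off the reduced rows gives x_1 = 2, x_2 = -5/3, x_3 = 2.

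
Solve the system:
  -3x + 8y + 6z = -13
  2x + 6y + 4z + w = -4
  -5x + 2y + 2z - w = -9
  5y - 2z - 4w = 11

infinitely many solutions

Row-reduce:
R1 ← R1 / (-3).
R2 ← R2 − 2·R1.
R3 ← R3 + 5·R1.
R2 ← R2 / (34/3).
R1 ← R1 + 8/3·R2.
R3 ← R3 + 34/3·R2.
R4 ← R4 − 5·R2.
Swap R3 and R4.
R3 ← R3 / (-94/17).
R1 ← R1 + 2/17·R3.
R2 ← R2 − 12/17·R3.
Rank is 3 with 4 unknowns, leaving w free.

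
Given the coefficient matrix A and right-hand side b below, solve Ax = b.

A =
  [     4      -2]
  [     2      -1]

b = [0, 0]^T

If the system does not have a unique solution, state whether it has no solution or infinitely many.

Row-reduce:
R1 ← R1 / (4).
R2 ← R2 − 2·R1.
Rank is 1 with 2 unknowns, leaving x_2 free.

infinitely many solutions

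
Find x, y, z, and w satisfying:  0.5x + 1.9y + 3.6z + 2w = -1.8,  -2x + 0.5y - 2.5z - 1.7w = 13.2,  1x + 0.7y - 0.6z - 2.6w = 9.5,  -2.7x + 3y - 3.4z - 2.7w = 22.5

x = -5, y = 1, z = 3, w = -6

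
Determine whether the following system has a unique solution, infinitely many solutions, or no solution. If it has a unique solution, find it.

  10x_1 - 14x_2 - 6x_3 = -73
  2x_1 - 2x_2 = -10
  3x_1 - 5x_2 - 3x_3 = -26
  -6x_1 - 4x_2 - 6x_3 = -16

no solution

Row-reduce:
R1 ← R1 / (10).
R2 ← R2 − 2·R1.
R3 ← R3 − 3·R1.
R4 ← R4 + 6·R1.
R2 ← R2 / (4/5).
R1 ← R1 + 7/5·R2.
R3 ← R3 + 4/5·R2.
R4 ← R4 + 62/5·R2.
Swap R3 and R4.
R3 ← R3 / (9).
R1 ← R1 − 3/2·R3.
R2 ← R2 − 3/2·R3.
Row 4 reduces to 0 = 1/2, a contradiction. The system is inconsistent.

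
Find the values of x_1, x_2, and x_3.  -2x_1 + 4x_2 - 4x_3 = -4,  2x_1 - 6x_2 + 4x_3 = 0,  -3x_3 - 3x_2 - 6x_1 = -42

Row-reduce the augmented matrix:
R1 ← R1 / (-2).
R2 ← R2 − 2·R1.
R3 ← R3 + 6·R1.
R2 ← R2 / (-2).
R1 ← R1 + 2·R2.
R3 ← R3 + 15·R2.
R3 ← R3 / (9).
R1 ← R1 − 2·R3.
Reading off the reduced rows gives x_1 = 6, x_2 = 2, x_3 = 0.

x_1 = 6, x_2 = 2, x_3 = 0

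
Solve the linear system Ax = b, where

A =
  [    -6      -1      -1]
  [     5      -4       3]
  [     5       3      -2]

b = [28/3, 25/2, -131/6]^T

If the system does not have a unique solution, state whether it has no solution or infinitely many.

Row-reduce the augmented matrix:
R1 ← R1 / (-6).
R2 ← R2 − 5·R1.
R3 ← R3 − 5·R1.
R2 ← R2 / (-29/6).
R1 ← R1 − 1/6·R2.
R3 ← R3 − 13/6·R2.
R3 ← R3 / (-54/29).
R1 ← R1 − 7/29·R3.
R2 ← R2 + 13/29·R3.
Reading off the reduced rows gives x_1 = -3/2, x_2 = -3, x_3 = 8/3.

x_1 = -3/2, x_2 = -3, x_3 = 8/3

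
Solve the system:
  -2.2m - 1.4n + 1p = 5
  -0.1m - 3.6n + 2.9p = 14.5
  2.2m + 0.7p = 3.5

Row-reduce the augmented matrix:
R1 ← R1 / (-11/5).
R2 ← R2 + 1/10·R1.
R3 ← R3 − 11/5·R1.
R2 ← R2 / (-389/110).
R1 ← R1 − 7/11·R2.
R3 ← R3 + 7/5·R2.
R3 ← R3 / (2217/3890).
R1 ← R1 − 23/389·R3.
R2 ← R2 + 314/389·R3.
Reading off the reduced rows gives m = 0, n = 0, p = 5.

m = 0, n = 0, p = 5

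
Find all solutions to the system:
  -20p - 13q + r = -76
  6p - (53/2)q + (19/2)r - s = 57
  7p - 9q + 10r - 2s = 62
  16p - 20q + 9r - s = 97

Row-reduce:
R1 ← R1 / (-20).
R2 ← R2 − 6·R1.
R3 ← R3 − 7·R1.
R4 ← R4 − 16·R1.
R2 ← R2 / (-152/5).
R1 ← R1 − 13/20·R2.
R3 ← R3 + 271/20·R2.
R4 ← R4 + 152/5·R2.
R3 ← R3 / (3637/608).
R1 ← R1 − 97/608·R3.
R2 ← R2 + 49/152·R3.
Row 4 reduces to 0 = 2, a contradiction. The system is inconsistent.

no solution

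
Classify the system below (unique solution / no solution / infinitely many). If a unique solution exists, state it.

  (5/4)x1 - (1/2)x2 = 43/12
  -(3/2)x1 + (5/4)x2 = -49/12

x1 = 3, x2 = 1/3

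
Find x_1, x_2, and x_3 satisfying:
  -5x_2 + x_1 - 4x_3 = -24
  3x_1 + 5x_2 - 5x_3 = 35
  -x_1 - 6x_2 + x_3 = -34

Row-reduce the augmented matrix:
R2 ← R2 − 3·R1.
R3 ← R3 + 1·R1.
R2 ← R2 / (20).
R1 ← R1 + 5·R2.
R3 ← R3 + 11·R2.
R3 ← R3 / (17/20).
R1 ← R1 + 9/4·R3.
R2 ← R2 − 7/20·R3.
Reading off the reduced rows gives x_1 = 5, x_2 = 5, x_3 = 1.

x_1 = 5, x_2 = 5, x_3 = 1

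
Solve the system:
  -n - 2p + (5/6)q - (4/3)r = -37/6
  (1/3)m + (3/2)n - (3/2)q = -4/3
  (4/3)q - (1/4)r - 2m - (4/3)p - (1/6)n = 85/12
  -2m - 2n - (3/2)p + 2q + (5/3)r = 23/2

infinitely many solutions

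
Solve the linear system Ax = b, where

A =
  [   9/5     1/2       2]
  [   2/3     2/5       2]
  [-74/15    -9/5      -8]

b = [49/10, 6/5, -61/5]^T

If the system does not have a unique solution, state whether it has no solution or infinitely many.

Row-reduce:
R1 ← R1 / (9/5).
R2 ← R2 − 2/3·R1.
R3 ← R3 + 74/15·R1.
R2 ← R2 / (29/135).
R1 ← R1 − 5/18·R2.
R3 ← R3 + 58/135·R2.
Rank is 2 with 3 unknowns, leaving x_3 free.

infinitely many solutions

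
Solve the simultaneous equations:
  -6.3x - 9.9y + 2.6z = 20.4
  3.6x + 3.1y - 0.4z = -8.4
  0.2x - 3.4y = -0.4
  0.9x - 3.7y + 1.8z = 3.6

x = -2, y = 0, z = 3

Row-reduce the augmented matrix:
R1 ← R1 / (-63/10).
R2 ← R2 − 18/5·R1.
R3 ← R3 − 1/5·R1.
R4 ← R4 − 9/10·R1.
R2 ← R2 / (-179/70).
R1 ← R1 − 11/7·R2.
R3 ← R3 + 26/7·R2.
R4 ← R4 + 179/35·R2.
R3 ← R3 / (-12038/8055).
R1 ← R1 − 410/1611·R3.
R2 ← R2 + 76/179·R3.
R4 reduces to 0 = 0, so the extra equation is consistent.
Reading off the reduced rows gives x = -2, y = 0, z = 3.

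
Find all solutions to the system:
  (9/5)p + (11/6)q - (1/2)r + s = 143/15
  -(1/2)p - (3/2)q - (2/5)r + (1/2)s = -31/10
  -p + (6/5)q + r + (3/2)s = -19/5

infinitely many solutions

Row-reduce:
R1 ← R1 / (9/5).
R2 ← R2 + 1/2·R1.
R3 ← R3 + 1·R1.
R2 ← R2 / (-107/108).
R1 ← R1 − 55/54·R2.
R3 ← R3 − 599/270·R2.
R3 ← R3 / (-1296/2675).
R1 ← R1 + 89/107·R3.
R2 ← R2 − 291/535·R3.
Rank is 3 with 4 unknowns, leaving s free.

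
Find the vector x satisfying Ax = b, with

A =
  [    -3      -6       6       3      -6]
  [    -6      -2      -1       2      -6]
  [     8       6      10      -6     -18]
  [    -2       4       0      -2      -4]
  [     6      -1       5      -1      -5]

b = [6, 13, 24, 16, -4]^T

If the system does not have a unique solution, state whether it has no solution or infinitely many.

infinitely many solutions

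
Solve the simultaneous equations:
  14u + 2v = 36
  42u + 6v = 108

Row-reduce:
R1 ← R1 / (14).
R2 ← R2 − 42·R1.
Rank is 1 with 2 unknowns, leaving v free.

infinitely many solutions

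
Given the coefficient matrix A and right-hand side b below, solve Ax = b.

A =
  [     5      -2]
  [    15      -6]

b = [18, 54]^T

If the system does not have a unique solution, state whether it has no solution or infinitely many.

infinitely many solutions

Row-reduce:
R1 ← R1 / (5).
R2 ← R2 − 15·R1.
Rank is 1 with 2 unknowns, leaving x_2 free.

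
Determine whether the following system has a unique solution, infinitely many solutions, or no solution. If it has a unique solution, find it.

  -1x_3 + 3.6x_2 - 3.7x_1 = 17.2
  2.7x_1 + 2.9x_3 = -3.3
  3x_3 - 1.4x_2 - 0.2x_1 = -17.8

x_1 = 2, x_2 = 6, x_3 = -3

Row-reduce the augmented matrix:
R1 ← R1 / (-37/10).
R2 ← R2 − 27/10·R1.
R3 ← R3 + 1/5·R1.
R2 ← R2 / (486/185).
R1 ← R1 + 36/37·R2.
R3 ← R3 + 59/37·R2.
R3 ← R3 / (4249/972).
R1 ← R1 − 29/27·R3.
R2 ← R2 − 803/972·R3.
Reading off the reduced rows gives x_1 = 2, x_2 = 6, x_3 = -3.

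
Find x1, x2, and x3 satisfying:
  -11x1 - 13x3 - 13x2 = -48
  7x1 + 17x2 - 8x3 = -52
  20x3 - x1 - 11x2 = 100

x1 = 2, x2 = -2, x3 = 4

Row-reduce the augmented matrix:
R1 ← R1 / (-11).
R2 ← R2 − 7·R1.
R3 ← R3 + 1·R1.
R2 ← R2 / (96/11).
R1 ← R1 − 13/11·R2.
R3 ← R3 + 108/11·R2.
R3 ← R3 / (23/8).
R1 ← R1 − 325/96·R3.
R2 ← R2 + 179/96·R3.
Reading off the reduced rows gives x1 = 2, x2 = -2, x3 = 4.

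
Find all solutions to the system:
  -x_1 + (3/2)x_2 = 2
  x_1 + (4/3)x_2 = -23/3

x_1 = -5, x_2 = -2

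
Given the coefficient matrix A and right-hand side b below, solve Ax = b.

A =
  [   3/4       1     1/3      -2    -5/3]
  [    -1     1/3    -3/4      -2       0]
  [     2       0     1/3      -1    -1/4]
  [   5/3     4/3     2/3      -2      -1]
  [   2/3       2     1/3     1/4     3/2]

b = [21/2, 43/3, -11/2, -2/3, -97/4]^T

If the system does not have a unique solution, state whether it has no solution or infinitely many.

x_1 = -6, x_2 = -5, x_3 = 0, x_4 = -5, x_5 = -6

Row-reduce the augmented matrix:
R1 ← R1 / (3/4).
R2 ← R2 + 1·R1.
R3 ← R3 − 2·R1.
R4 ← R4 − 5/3·R1.
R5 ← R5 − 2/3·R1.
R2 ← R2 / (5/3).
R1 ← R1 − 4/3·R2.
R3 ← R3 + 8/3·R2.
R4 ← R4 + 8/9·R2.
R5 ← R5 − 10/9·R2.
R3 ← R3 / (-47/45).
R1 ← R1 − 31/45·R3.
R2 ← R2 + 11/60·R3.
R4 ← R4 + 32/135·R3.
R5 ← R5 − 13/54·R3.
R4 ← R4 / (2/3).
R1 ← R1 + 1·R4.
R2 ← R2 + 9/4·R4.
R3 ← R3 − 3·R4.
R5 ← R5 − 53/12·R4.
R5 ← R5 / (-211/47).
R1 ← R1 − 383/188·R5.
R2 ← R2 − 2399/752·R5.
R3 ← R3 + 1277/188·R5.
R4 ← R4 − 581/282·R5.
Reading off the reduced rows gives x_1 = -6, x_2 = -5, x_3 = 0, x_4 = -5, x_5 = -6.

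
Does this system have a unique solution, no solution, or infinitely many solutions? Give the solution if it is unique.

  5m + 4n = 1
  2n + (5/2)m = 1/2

Row-reduce:
R1 ← R1 / (5).
R2 ← R2 − 5/2·R1.
Rank is 1 with 2 unknowns, leaving n free.

infinitely many solutions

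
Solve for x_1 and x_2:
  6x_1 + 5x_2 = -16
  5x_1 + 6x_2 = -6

x_1 = -6, x_2 = 4

Row-reduce the augmented matrix:
R1 ← R1 / (6).
R2 ← R2 − 5·R1.
R2 ← R2 / (11/6).
R1 ← R1 − 5/6·R2.
Reading off the reduced rows gives x_1 = -6, x_2 = 4.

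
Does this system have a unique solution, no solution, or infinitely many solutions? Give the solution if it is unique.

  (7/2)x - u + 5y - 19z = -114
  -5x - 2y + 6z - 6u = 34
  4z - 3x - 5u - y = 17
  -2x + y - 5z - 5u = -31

Row-reduce:
R1 ← R1 / (7/2).
R2 ← R2 + 5·R1.
R3 ← R3 + 3·R1.
R4 ← R4 + 2·R1.
R2 ← R2 / (36/7).
R1 ← R1 − 10/7·R2.
R3 ← R3 − 23/7·R2.
R4 ← R4 − 27/7·R2.
R3 ← R3 / (11/9).
R1 ← R1 − 4/9·R3.
R2 ← R2 + 37/9·R3.
Row 4 reduces to 0 = 1/2, a contradiction. The system is inconsistent.

no solution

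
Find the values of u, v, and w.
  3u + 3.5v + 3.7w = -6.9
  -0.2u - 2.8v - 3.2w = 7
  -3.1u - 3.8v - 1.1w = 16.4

u = 1, v = -6, w = 3

Row-reduce the augmented matrix:
R1 ← R1 / (3).
R2 ← R2 + 1/5·R1.
R3 ← R3 + 31/10·R1.
R2 ← R2 / (-77/30).
R1 ← R1 − 7/6·R2.
R3 ← R3 + 11/60·R2.
R3 ← R3 / (1027/350).
R1 ← R1 + 6/55·R3.
R2 ← R2 − 443/385·R3.
Reading off the reduced rows gives u = 1, v = -6, w = 3.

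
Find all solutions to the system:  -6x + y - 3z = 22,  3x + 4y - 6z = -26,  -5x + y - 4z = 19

x = -4, y = -5, z = -1

Row-reduce the augmented matrix:
R1 ← R1 / (-6).
R2 ← R2 − 3·R1.
R3 ← R3 + 5·R1.
R2 ← R2 / (9/2).
R1 ← R1 + 1/6·R2.
R3 ← R3 − 1/6·R2.
R3 ← R3 / (-11/9).
R1 ← R1 − 2/9·R3.
R2 ← R2 + 5/3·R3.
Reading off the reduced rows gives x = -4, y = -5, z = -1.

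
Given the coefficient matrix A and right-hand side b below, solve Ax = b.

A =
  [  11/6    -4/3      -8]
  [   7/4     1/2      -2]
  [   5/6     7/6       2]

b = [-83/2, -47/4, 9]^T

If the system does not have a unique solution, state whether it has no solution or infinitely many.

Row-reduce:
R1 ← R1 / (11/6).
R2 ← R2 − 7/4·R1.
R3 ← R3 − 5/6·R1.
R2 ← R2 / (39/22).
R1 ← R1 + 8/11·R2.
R3 ← R3 − 39/22·R2.
Rank is 2 with 3 unknowns, leaving x_3 free.

infinitely many solutions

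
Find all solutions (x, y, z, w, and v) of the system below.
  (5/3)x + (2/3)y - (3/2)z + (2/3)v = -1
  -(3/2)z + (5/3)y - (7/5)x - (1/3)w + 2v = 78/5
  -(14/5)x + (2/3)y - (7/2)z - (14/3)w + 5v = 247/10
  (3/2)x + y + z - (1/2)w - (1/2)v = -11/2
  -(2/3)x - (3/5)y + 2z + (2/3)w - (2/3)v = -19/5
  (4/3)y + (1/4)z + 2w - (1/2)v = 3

Row-reduce:
R1 ← R1 / (5/3).
R2 ← R2 + 7/5·R1.
R3 ← R3 + 14/5·R1.
R4 ← R4 − 3/2·R1.
R5 ← R5 + 2/3·R1.
R2 ← R2 / (167/75).
R1 ← R1 − 2/5·R2.
R3 ← R3 − 134/75·R2.
R4 ← R4 − 2/5·R2.
R5 ← R5 + 1/3·R2.
R6 ← R6 − 4/3·R2.
R3 ← R3 / (-1271/334).
R1 ← R1 + 135/334·R3.
R2 ← R2 + 207/167·R3.
R4 ← R4 − 1901/668·R3.
R5 ← R5 − 824/835·R3.
R6 ← R6 − 1271/668·R3.
R4 ← R4 / (-28445/7626).
R1 ← R1 − 670/1271·R4.
R2 ← R2 − 1631/1271·R4.
R3 ← R3 − 4408/3813·R4.
R5 ← R5 + 9991/19065·R4.
R5 ← R5 / (117986/142225).
R1 ← R1 + 1607/5689·R5.
R2 ← R2 − 9522/28445·R5.
R3 ← R3 + 17338/28445·R5.
R4 ← R4 + 11292/28445·R5.
Row 6 reduces to 0 = -1/4, a contradiction. The system is inconsistent.

no solution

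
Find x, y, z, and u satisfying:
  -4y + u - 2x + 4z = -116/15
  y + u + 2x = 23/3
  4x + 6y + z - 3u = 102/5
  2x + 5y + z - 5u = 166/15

x = 3/2, y = 3, z = 7/5, u = 5/3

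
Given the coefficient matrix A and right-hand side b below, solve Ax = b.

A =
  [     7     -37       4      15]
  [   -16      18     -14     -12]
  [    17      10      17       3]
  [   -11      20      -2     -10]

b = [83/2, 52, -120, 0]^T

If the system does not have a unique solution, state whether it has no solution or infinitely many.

no solution

Row-reduce:
R1 ← R1 / (7).
R2 ← R2 + 16·R1.
R3 ← R3 − 17·R1.
R4 ← R4 + 11·R1.
R2 ← R2 / (-466/7).
R1 ← R1 + 37/7·R2.
R3 ← R3 − 699/7·R2.
R4 ← R4 + 267/7·R2.
Swap R3 and R4.
R3 ← R3 / (1647/233).
R1 ← R1 − 223/233·R3.
R2 ← R2 − 17/233·R3.
Row 4 reduces to 0 = -1/2, a contradiction. The system is inconsistent.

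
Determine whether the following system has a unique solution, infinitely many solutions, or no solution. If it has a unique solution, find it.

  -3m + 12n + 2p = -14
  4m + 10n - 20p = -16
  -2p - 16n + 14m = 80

m = 6, n = 0, p = 2

Row-reduce the augmented matrix:
R1 ← R1 / (-3).
R2 ← R2 − 4·R1.
R3 ← R3 − 14·R1.
R2 ← R2 / (26).
R1 ← R1 + 4·R2.
R3 ← R3 − 40·R2.
R3 ← R3 / (34).
R1 ← R1 + 10/3·R3.
R2 ← R2 + 2/3·R3.
Reading off the reduced rows gives m = 6, n = 0, p = 2.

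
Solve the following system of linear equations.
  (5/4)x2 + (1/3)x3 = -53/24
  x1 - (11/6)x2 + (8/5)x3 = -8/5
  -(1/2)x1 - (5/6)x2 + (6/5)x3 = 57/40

Row-reduce the augmented matrix:
Swap R1 and R2.
R3 ← R3 + 1/2·R1.
R2 ← R2 / (5/4).
R1 ← R1 + 11/6·R2.
R3 ← R3 + 7/4·R2.
R3 ← R3 / (37/15).
R1 ← R1 − 94/45·R3.
R2 ← R2 − 4/15·R3.
Reading off the reduced rows gives x1 = -11/4, x2 = -3/2, x3 = -1.

x1 = -11/4, x2 = -3/2, x3 = -1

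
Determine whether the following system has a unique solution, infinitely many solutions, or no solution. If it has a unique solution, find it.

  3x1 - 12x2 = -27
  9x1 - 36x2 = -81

infinitely many solutions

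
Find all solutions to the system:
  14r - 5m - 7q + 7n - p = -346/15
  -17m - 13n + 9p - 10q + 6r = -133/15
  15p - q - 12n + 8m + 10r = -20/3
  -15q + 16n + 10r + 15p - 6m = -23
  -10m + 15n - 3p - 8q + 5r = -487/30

m = 1/2, n = -1/2, p = -1/5, q = -1/3, r = -7/5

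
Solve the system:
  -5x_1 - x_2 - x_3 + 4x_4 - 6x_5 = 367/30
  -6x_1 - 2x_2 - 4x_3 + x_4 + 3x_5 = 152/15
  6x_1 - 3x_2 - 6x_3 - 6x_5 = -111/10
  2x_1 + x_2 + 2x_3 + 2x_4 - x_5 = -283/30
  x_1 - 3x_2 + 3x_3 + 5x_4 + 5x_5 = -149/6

Row-reduce the augmented matrix:
R1 ← R1 / (-5).
R2 ← R2 + 6·R1.
R3 ← R3 − 6·R1.
R4 ← R4 − 2·R1.
R5 ← R5 − 1·R1.
R2 ← R2 / (-4/5).
R1 ← R1 − 1/5·R2.
R3 ← R3 + 21/5·R2.
R4 ← R4 − 3/5·R2.
R5 ← R5 + 16/5·R2.
R3 ← R3 / (15/2).
R1 ← R1 + 1/2·R3.
R2 ← R2 − 7/2·R3.
R4 ← R4 + 1/2·R3.
R5 ← R5 − 14·R3.
R4 ← R4 / (12/5).
R1 ← R1 + 1/10·R4.
R2 ← R2 + 34/5·R4.
R3 ← R3 − 33/10·R4.
R5 ← R5 + 126/5·R4.
R5 ← R5 / (171/2).
R1 ← R1 + 17/24·R5.
R2 ← R2 − 107/6·R5.
R3 ← R3 + 69/8·R5.
R4 ← R4 + 1/12·R5.
Reading off the reduced rows gives x_1 = -3, x_2 = 1/2, x_3 = 0, x_4 = -8/3, x_5 = -7/5.

x_1 = -3, x_2 = 1/2, x_3 = 0, x_4 = -8/3, x_5 = -7/5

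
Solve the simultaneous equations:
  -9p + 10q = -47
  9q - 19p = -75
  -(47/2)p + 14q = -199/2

no solution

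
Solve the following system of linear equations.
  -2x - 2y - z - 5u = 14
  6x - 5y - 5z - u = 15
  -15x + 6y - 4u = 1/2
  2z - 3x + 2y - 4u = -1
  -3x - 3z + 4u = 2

Row-reduce:
R1 ← R1 / (-2).
R2 ← R2 − 6·R1.
R3 ← R3 + 15·R1.
R4 ← R4 + 3·R1.
R5 ← R5 + 3·R1.
R2 ← R2 / (-11).
R1 ← R1 − 1·R2.
R3 ← R3 − 21·R2.
R4 ← R4 − 5·R2.
R5 ← R5 − 3·R2.
R3 ← R3 / (-171/22).
R1 ← R1 + 5/22·R3.
R2 ← R2 − 8/11·R3.
R4 ← R4 + 3/22·R3.
R5 ← R5 + 81/22·R3.
R4 ← R4 / (-218/57).
R1 ← R1 − 164/171·R4.
R2 ← R2 − 296/171·R4.
R3 ← R3 + 65/171·R4.
R5 ← R5 − 109/19·R4.
Row 5 reduces to 0 = 1/4, a contradiction. The system is inconsistent.

no solution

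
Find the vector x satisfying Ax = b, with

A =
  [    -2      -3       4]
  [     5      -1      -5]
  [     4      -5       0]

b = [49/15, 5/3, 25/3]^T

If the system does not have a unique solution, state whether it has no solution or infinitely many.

x_1 = 5/3, x_2 = -1/3, x_3 = 7/5

Row-reduce the augmented matrix:
R1 ← R1 / (-2).
R2 ← R2 − 5·R1.
R3 ← R3 − 4·R1.
R2 ← R2 / (-17/2).
R1 ← R1 − 3/2·R2.
R3 ← R3 + 11·R2.
R3 ← R3 / (26/17).
R1 ← R1 + 19/17·R3.
R2 ← R2 + 10/17·R3.
Reading off the reduced rows gives x_1 = 5/3, x_2 = -1/3, x_3 = 7/5.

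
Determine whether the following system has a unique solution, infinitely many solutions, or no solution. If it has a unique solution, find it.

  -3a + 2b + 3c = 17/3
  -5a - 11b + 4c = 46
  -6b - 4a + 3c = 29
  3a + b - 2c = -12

Row-reduce the augmented matrix:
R1 ← R1 / (-3).
R2 ← R2 + 5·R1.
R3 ← R3 + 4·R1.
R4 ← R4 − 3·R1.
R2 ← R2 / (-43/3).
R1 ← R1 + 2/3·R2.
R3 ← R3 + 26/3·R2.
R4 ← R4 − 3·R2.
R3 ← R3 / (-17/43).
R1 ← R1 + 41/43·R3.
R2 ← R2 − 3/43·R3.
R4 ← R4 − 34/43·R3.
R4 reduces to 0 = 0, so the extra equation is consistent.
Reading off the reduced rows gives a = -2, b = -8/3, c = 5/3.

a = -2, b = -8/3, c = 5/3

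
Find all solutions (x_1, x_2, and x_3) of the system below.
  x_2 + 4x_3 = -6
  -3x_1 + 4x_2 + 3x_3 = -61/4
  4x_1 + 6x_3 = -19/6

Row-reduce the augmented matrix:
Swap R1 and R2.
R1 ← R1 / (-3).
R3 ← R3 − 4·R1.
R1 ← R1 + 4/3·R2.
R3 ← R3 − 16/3·R2.
R3 ← R3 / (-34/3).
R1 ← R1 − 13/3·R3.
R2 ← R2 − 4·R3.
Reading off the reduced rows gives x_1 = 1/3, x_2 = -3, x_3 = -3/4.

x_1 = 1/3, x_2 = -3, x_3 = -3/4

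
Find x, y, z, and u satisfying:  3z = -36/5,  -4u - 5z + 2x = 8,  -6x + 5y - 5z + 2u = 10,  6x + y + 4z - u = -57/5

x = 0, y = -4/5, z = -12/5, u = 1

Row-reduce the augmented matrix:
Swap R1 and R2.
R1 ← R1 / (2).
R3 ← R3 + 6·R1.
R4 ← R4 − 6·R1.
Swap R2 and R3.
R2 ← R2 / (5).
R4 ← R4 − 1·R2.
R3 ← R3 / (3).
R1 ← R1 + 5/2·R3.
R2 ← R2 + 4·R3.
R4 ← R4 − 23·R3.
R4 ← R4 / (13).
R1 ← R1 + 2·R4.
R2 ← R2 + 2·R4.
Reading off the reduced rows gives x = 0, y = -4/5, z = -12/5, u = 1.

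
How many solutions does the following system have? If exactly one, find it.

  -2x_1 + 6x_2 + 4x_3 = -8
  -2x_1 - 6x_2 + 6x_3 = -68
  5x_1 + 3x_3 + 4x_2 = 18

x_1 = 4, x_2 = 4, x_3 = -6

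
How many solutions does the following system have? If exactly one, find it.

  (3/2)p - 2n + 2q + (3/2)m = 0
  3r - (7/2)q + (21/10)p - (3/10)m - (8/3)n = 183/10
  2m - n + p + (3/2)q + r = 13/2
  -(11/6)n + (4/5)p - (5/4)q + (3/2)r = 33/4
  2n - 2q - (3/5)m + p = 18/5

infinitely many solutions

Row-reduce:
R1 ← R1 / (3/2).
R2 ← R2 + 3/10·R1.
R3 ← R3 − 2·R1.
R5 ← R5 + 3/5·R1.
R2 ← R2 / (-46/15).
R1 ← R1 + 4/3·R2.
R3 ← R3 − 5/3·R2.
R4 ← R4 + 11/6·R2.
R5 ← R5 − 6/5·R2.
R3 ← R3 / (7/23).
R1 ← R1 + 1/23·R3.
R2 ← R2 + 18/23·R3.
R4 ← R4 + 73/115·R3.
R5 ← R5 − 292/115·R3.
R4 ← R4 / (-4489/840).
R1 ← R1 − 191/84·R4.
R2 ← R2 + 177/28·R4.
R3 ← R3 + 787/84·R4.
R5 ← R5 − 4489/210·R4.
Rank is 4 with 5 unknowns, leaving r free.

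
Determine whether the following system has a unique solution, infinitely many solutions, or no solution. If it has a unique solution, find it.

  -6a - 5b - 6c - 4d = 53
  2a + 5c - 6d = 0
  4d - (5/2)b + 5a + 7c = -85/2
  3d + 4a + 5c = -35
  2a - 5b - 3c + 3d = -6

no solution

Row-reduce:
R1 ← R1 / (-6).
R2 ← R2 − 2·R1.
R3 ← R3 − 5·R1.
R4 ← R4 − 4·R1.
R5 ← R5 − 2·R1.
R2 ← R2 / (-5/3).
R1 ← R1 − 5/6·R2.
R3 ← R3 + 20/3·R2.
R4 ← R4 + 10/3·R2.
R5 ← R5 + 20/3·R2.
R3 ← R3 / (-10).
R1 ← R1 − 5/2·R3.
R2 ← R2 + 9/5·R3.
R4 ← R4 + 5·R3.
R5 ← R5 + 17·R3.
Swap R4 and R5.
R4 ← R4 / (-20).
R1 ← R1 − 9/2·R4.
R2 ← R2 + 1·R4.
R3 ← R3 + 3·R4.
Row 5 reduces to 0 = -1/2, a contradiction. The system is inconsistent.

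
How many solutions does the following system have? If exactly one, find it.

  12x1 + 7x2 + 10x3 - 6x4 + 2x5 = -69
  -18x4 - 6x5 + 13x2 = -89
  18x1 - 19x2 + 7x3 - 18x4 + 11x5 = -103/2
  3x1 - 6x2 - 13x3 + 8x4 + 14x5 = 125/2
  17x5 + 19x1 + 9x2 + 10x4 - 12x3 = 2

Row-reduce the augmented matrix:
R1 ← R1 / (12).
R3 ← R3 − 18·R1.
R4 ← R4 − 3·R1.
R5 ← R5 − 19·R1.
R2 ← R2 / (13).
R1 ← R1 − 7/12·R2.
R3 ← R3 + 59/2·R2.
R4 ← R4 + 31/4·R2.
R5 ← R5 + 25/12·R2.
R3 ← R3 / (-8).
R1 ← R1 − 5/6·R3.
R4 ← R4 + 31/2·R3.
R5 ← R5 + 167/6·R3.
R4 ← R4 / (2479/26).
R1 ← R1 + 127/26·R4.
R2 ← R2 + 18/13·R4.
R3 ← R3 − 81/13·R4.
R5 ← R5 − 4941/26·R4.
R5 ← R5 / (-22446/2479).
R1 ← R1 − 4545/4958·R5.
R2 ← R2 + 1581/9916·R5.
R3 ← R3 + 1630/2479·R5.
R4 ← R4 − 4327/19832·R5.
Reading off the reduced rows gives x1 = -5/2, x2 = -2, x3 = -1, x4 = 3, x5 = 3/2.

x1 = -5/2, x2 = -2, x3 = -1, x4 = 3, x5 = 3/2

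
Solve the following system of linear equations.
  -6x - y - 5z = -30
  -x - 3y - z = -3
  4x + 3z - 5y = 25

no solution

Row-reduce:
R1 ← R1 / (-6).
R2 ← R2 + 1·R1.
R3 ← R3 − 4·R1.
R2 ← R2 / (-17/6).
R1 ← R1 − 1/6·R2.
R3 ← R3 + 17/3·R2.
Row 3 reduces to 0 = 1, a contradiction. The system is inconsistent.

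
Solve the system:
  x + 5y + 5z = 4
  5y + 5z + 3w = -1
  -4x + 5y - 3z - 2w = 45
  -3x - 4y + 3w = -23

x = -1, y = 5, z = -4, w = -2

Row-reduce the augmented matrix:
R3 ← R3 + 4·R1.
R4 ← R4 + 3·R1.
R2 ← R2 / (5).
R1 ← R1 − 5·R2.
R3 ← R3 − 25·R2.
R4 ← R4 − 11·R2.
R3 ← R3 / (-8).
R2 ← R2 − 1·R3.
R4 ← R4 − 4·R3.
R4 ← R4 / (-121/10).
R1 ← R1 + 3·R4.
R2 ← R2 + 61/40·R4.
R3 ← R3 − 17/8·R4.
Reading off the reduced rows gives x = -1, y = 5, z = -4, w = -2.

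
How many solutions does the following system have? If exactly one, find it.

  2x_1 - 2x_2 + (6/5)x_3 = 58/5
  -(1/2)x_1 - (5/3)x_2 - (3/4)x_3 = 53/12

Row-reduce:
R1 ← R1 / (2).
R2 ← R2 + 1/2·R1.
R2 ← R2 / (-13/6).
R1 ← R1 + 1·R2.
Rank is 2 with 3 unknowns, leaving x_3 free.

infinitely many solutions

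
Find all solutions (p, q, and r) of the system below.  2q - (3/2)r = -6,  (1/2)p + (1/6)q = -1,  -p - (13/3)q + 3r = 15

Row-reduce:
Swap R1 and R2.
R1 ← R1 / (1/2).
R3 ← R3 + 1·R1.
R2 ← R2 / (2).
R1 ← R1 − 1/3·R2.
R3 ← R3 + 4·R2.
Row 3 reduces to 0 = 1, a contradiction. The system is inconsistent.

no solution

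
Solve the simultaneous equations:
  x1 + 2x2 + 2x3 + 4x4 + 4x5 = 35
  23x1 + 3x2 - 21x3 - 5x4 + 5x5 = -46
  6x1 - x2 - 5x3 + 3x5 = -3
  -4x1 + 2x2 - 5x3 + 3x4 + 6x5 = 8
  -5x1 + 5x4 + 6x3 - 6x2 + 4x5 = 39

Row-reduce:
R2 ← R2 − 23·R1.
R3 ← R3 − 6·R1.
R4 ← R4 + 4·R1.
R5 ← R5 + 5·R1.
R2 ← R2 / (-43).
R1 ← R1 − 2·R2.
R3 ← R3 + 13·R2.
R4 ← R4 − 10·R2.
R5 ← R5 − 4·R2.
R3 ← R3 / (140/43).
R1 ← R1 + 48/43·R3.
R2 ← R2 − 67/43·R3.
R4 ← R4 + 541/43·R3.
R5 ← R5 − 420/43·R3.
R4 ← R4 / (2383/140).
R1 ← R1 − 46/35·R4.
R2 ← R2 + 41/140·R4.
R3 ← R3 − 229/140·R4.
Row 5 reduces to 0 = 2, a contradiction. The system is inconsistent.

no solution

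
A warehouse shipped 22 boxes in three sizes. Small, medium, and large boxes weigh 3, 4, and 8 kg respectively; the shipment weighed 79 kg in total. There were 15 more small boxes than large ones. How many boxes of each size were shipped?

Let s = small boxes, m = medium boxes, l = large boxes.
  l + m + s = 22
  3s + 4m + 8l = 79
  s - l = 15
Row-reduce the augmented matrix:
R2 ← R2 − 3·R1.
R3 ← R3 − 1·R1.
R1 ← R1 − 1·R2.
R3 ← R3 + 1·R2.
R3 ← R3 / (3).
R1 ← R1 + 4·R3.
R2 ← R2 − 5·R3.
Reading off the reduced rows gives s = 17, m = 3, l = 2.

small boxes: 17, medium boxes: 3, large boxes: 2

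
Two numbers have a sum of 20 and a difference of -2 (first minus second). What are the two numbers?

first number: 9, second number: 11

Let x = first number, y = second number.
  x + y = 20
  x - y = -2
From equation 1: x = 20 − y.
Substitute into equation 2 and solve: y = 11.
Then x = 9.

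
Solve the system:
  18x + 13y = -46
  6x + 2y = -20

x = -4, y = 2

Row-reduce the augmented matrix:
R1 ← R1 / (18).
R2 ← R2 − 6·R1.
R2 ← R2 / (-7/3).
R1 ← R1 − 13/18·R2.
Reading off the reduced rows gives x = -4, y = 2.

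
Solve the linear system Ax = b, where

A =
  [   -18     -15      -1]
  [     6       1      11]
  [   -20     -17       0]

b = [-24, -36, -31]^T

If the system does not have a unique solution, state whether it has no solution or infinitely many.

x_1 = -1, x_2 = 3, x_3 = -3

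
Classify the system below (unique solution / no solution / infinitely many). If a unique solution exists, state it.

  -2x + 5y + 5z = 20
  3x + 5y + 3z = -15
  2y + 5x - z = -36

Row-reduce the augmented matrix:
R1 ← R1 / (-2).
R2 ← R2 − 3·R1.
R3 ← R3 − 5·R1.
R2 ← R2 / (25/2).
R1 ← R1 + 5/2·R2.
R3 ← R3 − 29/2·R2.
R3 ← R3 / (-17/25).
R1 ← R1 + 2/5·R3.
R2 ← R2 − 21/25·R3.
Reading off the reduced rows gives x = -5, y = -3, z = 5.

x = -5, y = -3, z = 5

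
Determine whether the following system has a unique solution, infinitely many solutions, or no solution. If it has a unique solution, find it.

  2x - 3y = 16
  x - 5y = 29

From equation 2: x = 29 + 5·y.
Substitute into equation 1 and solve: y = -6.
Then x = -1.

x = -1, y = -6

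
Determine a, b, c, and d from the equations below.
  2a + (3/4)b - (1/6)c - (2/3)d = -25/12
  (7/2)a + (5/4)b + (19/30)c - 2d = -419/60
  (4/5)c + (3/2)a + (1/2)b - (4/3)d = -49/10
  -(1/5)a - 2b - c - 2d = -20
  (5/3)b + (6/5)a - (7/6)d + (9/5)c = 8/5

a = 0, b = 3, c = 2, d = 6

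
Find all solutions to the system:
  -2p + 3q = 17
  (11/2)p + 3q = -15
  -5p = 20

no solution

Row-reduce:
R1 ← R1 / (-2).
R2 ← R2 − 11/2·R1.
R3 ← R3 + 5·R1.
R2 ← R2 / (45/4).
R1 ← R1 + 3/2·R2.
R3 ← R3 + 15/2·R2.
Row 3 reduces to 0 = -4/3, a contradiction. The system is inconsistent.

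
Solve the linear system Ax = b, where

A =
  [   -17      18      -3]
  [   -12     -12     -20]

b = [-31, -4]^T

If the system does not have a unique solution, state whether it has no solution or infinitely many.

infinitely many solutions

Row-reduce:
R1 ← R1 / (-17).
R2 ← R2 + 12·R1.
R2 ← R2 / (-420/17).
R1 ← R1 + 18/17·R2.
Rank is 2 with 3 unknowns, leaving x_3 free.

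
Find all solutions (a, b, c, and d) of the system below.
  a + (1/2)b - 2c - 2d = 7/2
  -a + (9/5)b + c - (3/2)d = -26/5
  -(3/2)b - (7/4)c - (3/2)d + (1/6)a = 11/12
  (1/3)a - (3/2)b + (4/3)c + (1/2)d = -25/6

Row-reduce the augmented matrix:
R2 ← R2 + 1·R1.
R3 ← R3 − 1/6·R1.
R4 ← R4 − 1/3·R1.
R2 ← R2 / (23/10).
R1 ← R1 − 1/2·R2.
R3 ← R3 + 19/12·R2.
R4 ← R4 + 5/3·R2.
R3 ← R3 / (-581/276).
R1 ← R1 + 41/23·R3.
R2 ← R2 + 10/23·R3.
R4 ← R4 − 88/69·R3.
R4 ← R4 / (-587/166).
R1 ← R1 − 297/166·R4.
R2 ← R2 + 65/83·R4.
R3 ← R3 − 141/83·R4.
Reading off the reduced rows gives a = 1, b = 1, c = -3, d = 2.

a = 1, b = 1, c = -3, d = 2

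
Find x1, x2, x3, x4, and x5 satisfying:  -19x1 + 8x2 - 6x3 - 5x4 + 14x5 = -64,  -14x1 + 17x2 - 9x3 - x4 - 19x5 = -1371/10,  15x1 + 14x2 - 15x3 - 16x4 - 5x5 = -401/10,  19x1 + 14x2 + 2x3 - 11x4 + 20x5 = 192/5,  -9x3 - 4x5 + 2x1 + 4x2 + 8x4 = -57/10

Row-reduce the augmented matrix:
R1 ← R1 / (-19).
R2 ← R2 + 14·R1.
R3 ← R3 − 15·R1.
R4 ← R4 − 19·R1.
R5 ← R5 − 2·R1.
R2 ← R2 / (211/19).
R1 ← R1 + 8/19·R2.
R3 ← R3 − 386/19·R2.
R4 ← R4 − 22·R2.
R5 ← R5 − 92/19·R2.
R3 ← R3 / (-2397/211).
R1 ← R1 − 30/211·R3.
R2 ← R2 + 87/211·R3.
R4 ← R4 − 1070/211·R3.
R5 ← R5 + 1611/211·R3.
R4 ← R4 / (-77696/2397).
R1 ← R1 − 43/799·R4.
R2 ← R2 − 914/799·R4.
R3 ← R3 − 5245/2397·R4.
R5 ← R5 − 18385/799·R4.
R5 ← R5 / (2114085/38848).
R1 ← R1 + 35129/38848·R5.
R2 ← R2 + 11971/19424·R5.
R3 ← R3 − 107243/38848·R5.
R4 ← R4 + 142283/38848·R5.
Reading off the reduced rows gives x1 = 3, x2 = -3, x3 = 1/2, x4 = 8/5, x5 = 2.

x1 = 3, x2 = -3, x3 = 1/2, x4 = 8/5, x5 = 2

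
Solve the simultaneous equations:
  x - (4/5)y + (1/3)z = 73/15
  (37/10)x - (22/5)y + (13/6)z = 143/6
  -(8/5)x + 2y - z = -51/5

Row-reduce:
R2 ← R2 − 37/10·R1.
R3 ← R3 + 8/5·R1.
R2 ← R2 / (-36/25).
R1 ← R1 + 4/5·R2.
R3 ← R3 − 18/25·R2.
Row 3 reduces to 0 = 1/2, a contradiction. The system is inconsistent.

no solution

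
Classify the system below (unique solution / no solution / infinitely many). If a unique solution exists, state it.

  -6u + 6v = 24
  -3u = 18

u = -6, v = -2

Row-reduce the augmented matrix:
R1 ← R1 / (-6).
R2 ← R2 + 3·R1.
R2 ← R2 / (-3).
R1 ← R1 + 1·R2.
Reading off the reduced rows gives u = -6, v = -2.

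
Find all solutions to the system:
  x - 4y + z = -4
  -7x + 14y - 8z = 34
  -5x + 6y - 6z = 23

Row-reduce:
R2 ← R2 + 7·R1.
R3 ← R3 + 5·R1.
R2 ← R2 / (-14).
R1 ← R1 + 4·R2.
R3 ← R3 + 14·R2.
Row 3 reduces to 0 = -3, a contradiction. The system is inconsistent.

no solution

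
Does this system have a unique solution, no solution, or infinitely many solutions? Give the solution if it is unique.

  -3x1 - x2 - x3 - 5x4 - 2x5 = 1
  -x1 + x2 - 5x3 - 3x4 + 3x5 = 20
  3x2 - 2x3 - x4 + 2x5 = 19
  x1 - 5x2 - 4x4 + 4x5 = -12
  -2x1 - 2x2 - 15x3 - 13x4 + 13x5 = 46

no solution

Row-reduce:
R1 ← R1 / (-3).
R2 ← R2 + 1·R1.
R4 ← R4 − 1·R1.
R5 ← R5 + 2·R1.
R2 ← R2 / (4/3).
R1 ← R1 − 1/3·R2.
R3 ← R3 − 3·R2.
R4 ← R4 + 16/3·R2.
R5 ← R5 + 4/3·R2.
R3 ← R3 / (17/2).
R1 ← R1 − 3/2·R3.
R2 ← R2 + 7/2·R3.
R4 ← R4 + 19·R3.
R5 ← R5 + 19·R3.
R4 ← R4 / (-111/17).
R1 ← R1 − 28/17·R4.
R2 ← R2 + 3/17·R4.
R3 ← R3 − 4/17·R4.
R5 ← R5 + 111/17·R4.
Row 5 reduces to 0 = -2, a contradiction. The system is inconsistent.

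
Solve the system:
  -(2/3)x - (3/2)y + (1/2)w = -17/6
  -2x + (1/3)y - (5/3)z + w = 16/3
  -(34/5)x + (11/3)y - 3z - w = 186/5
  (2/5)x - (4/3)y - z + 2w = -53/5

infinitely many solutions

Row-reduce:
R1 ← R1 / (-2/3).
R2 ← R2 + 2·R1.
R3 ← R3 + 34/5·R1.
R4 ← R4 − 2/5·R1.
R2 ← R2 / (29/6).
R1 ← R1 − 9/4·R2.
R3 ← R3 − 569/30·R2.
R4 ← R4 + 67/30·R2.
R3 ← R3 / (308/87).
R1 ← R1 − 45/58·R3.
R2 ← R2 + 10/29·R3.
R4 ← R4 + 154/87·R3.
Rank is 3 with 4 unknowns, leaving w free.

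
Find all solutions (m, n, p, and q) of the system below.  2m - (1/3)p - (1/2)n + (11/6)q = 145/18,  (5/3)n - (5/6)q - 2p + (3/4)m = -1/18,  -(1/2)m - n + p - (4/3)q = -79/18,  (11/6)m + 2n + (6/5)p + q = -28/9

Row-reduce the augmented matrix:
R1 ← R1 / (2).
R2 ← R2 − 3/4·R1.
R3 ← R3 + 1/2·R1.
R4 ← R4 − 11/6·R1.
R2 ← R2 / (89/48).
R1 ← R1 + 1/4·R2.
R3 ← R3 + 9/8·R2.
R4 ← R4 − 59/24·R2.
R3 ← R3 / (-59/267).
R1 ← R1 + 112/267·R3.
R2 ← R2 + 90/89·R3.
R4 ← R4 − 15986/4005·R3.
R4 ← R4 / (-16534/531).
R1 ← R1 − 730/177·R4.
R2 ← R2 − 437/59·R4.
R3 ← R3 − 480/59·R4.
Reading off the reduced rows gives m = 2/3, n = -2, p = -5/2, q = 8/3.

m = 2/3, n = -2, p = -5/2, q = 8/3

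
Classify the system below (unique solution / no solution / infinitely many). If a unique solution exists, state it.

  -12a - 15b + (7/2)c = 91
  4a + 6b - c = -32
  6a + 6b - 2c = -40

Row-reduce:
R1 ← R1 / (-12).
R2 ← R2 − 4·R1.
R3 ← R3 − 6·R1.
R1 ← R1 − 5/4·R2.
R3 ← R3 + 3/2·R2.
Row 3 reduces to 0 = 3, a contradiction. The system is inconsistent.

no solution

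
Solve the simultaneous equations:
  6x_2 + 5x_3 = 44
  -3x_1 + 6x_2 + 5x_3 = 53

infinitely many solutions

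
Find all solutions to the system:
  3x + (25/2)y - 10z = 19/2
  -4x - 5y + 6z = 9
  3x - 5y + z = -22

no solution

Row-reduce:
R1 ← R1 / (3).
R2 ← R2 + 4·R1.
R3 ← R3 − 3·R1.
R2 ← R2 / (35/3).
R1 ← R1 − 25/6·R2.
R3 ← R3 + 35/2·R2.
Row 3 reduces to 0 = 1, a contradiction. The system is inconsistent.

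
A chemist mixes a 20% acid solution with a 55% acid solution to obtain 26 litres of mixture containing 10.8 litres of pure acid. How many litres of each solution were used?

Let a = litres of solution A, b = litres of solution B.
  a + b = 26
  (1/5)a + (11/20)b = 54/5
From equation 1: a = 26 − b.
Substitute into equation 2 and solve: b = 16.
Then a = 10.

litres of solution A: 10, litres of solution B: 16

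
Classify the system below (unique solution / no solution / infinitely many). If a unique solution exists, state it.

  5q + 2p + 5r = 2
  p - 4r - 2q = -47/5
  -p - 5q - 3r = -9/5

p = -3, q = 0, r = 8/5

Row-reduce the augmented matrix:
R1 ← R1 / (2).
R2 ← R2 − 1·R1.
R3 ← R3 + 1·R1.
R2 ← R2 / (-9/2).
R1 ← R1 − 5/2·R2.
R3 ← R3 + 5/2·R2.
R3 ← R3 / (28/9).
R1 ← R1 + 10/9·R3.
R2 ← R2 − 13/9·R3.
Reading off the reduced rows gives p = -3, q = 0, r = 8/5.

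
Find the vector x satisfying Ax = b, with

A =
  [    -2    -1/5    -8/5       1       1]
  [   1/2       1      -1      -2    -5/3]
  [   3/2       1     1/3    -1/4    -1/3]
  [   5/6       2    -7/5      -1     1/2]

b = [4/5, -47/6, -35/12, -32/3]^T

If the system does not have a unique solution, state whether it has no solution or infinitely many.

infinitely many solutions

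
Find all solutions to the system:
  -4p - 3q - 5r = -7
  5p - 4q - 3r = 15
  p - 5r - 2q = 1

Row-reduce the augmented matrix:
R1 ← R1 / (-4).
R2 ← R2 − 5·R1.
R3 ← R3 − 1·R1.
R2 ← R2 / (-31/4).
R1 ← R1 − 3/4·R2.
R3 ← R3 + 11/4·R2.
R3 ← R3 / (-92/31).
R1 ← R1 − 11/31·R3.
R2 ← R2 − 37/31·R3.
Reading off the reduced rows gives p = 2, q = -2, r = 1.

p = 2, q = -2, r = 1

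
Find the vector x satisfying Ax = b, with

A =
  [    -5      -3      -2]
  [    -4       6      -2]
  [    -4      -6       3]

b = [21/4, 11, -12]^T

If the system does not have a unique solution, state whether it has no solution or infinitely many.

Row-reduce the augmented matrix:
R1 ← R1 / (-5).
R2 ← R2 + 4·R1.
R3 ← R3 + 4·R1.
R2 ← R2 / (42/5).
R1 ← R1 − 3/5·R2.
R3 ← R3 + 18/5·R2.
R3 ← R3 / (31/7).
R1 ← R1 − 3/7·R3.
R2 ← R2 + 1/21·R3.
Reading off the reduced rows gives x_1 = -1/4, x_2 = 2/3, x_3 = -3.

x_1 = -1/4, x_2 = 2/3, x_3 = -3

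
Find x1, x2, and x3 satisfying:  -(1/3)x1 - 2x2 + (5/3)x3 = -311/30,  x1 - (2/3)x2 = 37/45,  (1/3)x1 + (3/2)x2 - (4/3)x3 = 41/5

x1 = 13/5, x2 = 8/3, x3 = -5/2

Row-reduce the augmented matrix:
R1 ← R1 / (-1/3).
R2 ← R2 − 1·R1.
R3 ← R3 − 1/3·R1.
R2 ← R2 / (-20/3).
R1 ← R1 − 6·R2.
R3 ← R3 + 1/2·R2.
R3 ← R3 / (-1/24).
R1 ← R1 + 1/2·R3.
R2 ← R2 + 3/4·R3.
Reading off the reduced rows gives x1 = 13/5, x2 = 8/3, x3 = -5/2.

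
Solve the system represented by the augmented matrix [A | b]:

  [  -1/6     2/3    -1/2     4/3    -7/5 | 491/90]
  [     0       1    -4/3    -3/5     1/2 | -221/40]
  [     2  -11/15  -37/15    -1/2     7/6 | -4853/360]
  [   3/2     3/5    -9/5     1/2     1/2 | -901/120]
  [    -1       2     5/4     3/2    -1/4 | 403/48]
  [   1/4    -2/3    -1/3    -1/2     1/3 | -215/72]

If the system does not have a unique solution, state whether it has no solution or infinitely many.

Row-reduce the augmented matrix:
R1 ← R1 / (-1/6).
R3 ← R3 − 2·R1.
R4 ← R4 − 3/2·R1.
R5 ← R5 + 1·R1.
R6 ← R6 − 1/4·R1.
R1 ← R1 + 4·R2.
R3 ← R3 − 109/15·R2.
R4 ← R4 − 33/5·R2.
R5 ← R5 + 2·R2.
R6 ← R6 − 1/3·R2.
R3 ← R3 / (11/9).
R1 ← R1 + 7/3·R3.
R2 ← R2 + 4/3·R3.
R4 ← R4 − 5/2·R3.
R5 ← R5 − 19/12·R3.
R6 ← R6 + 23/36·R3.
R4 ← R4 / (-26579/1100).
R1 ← R1 − 15133/550·R4.
R2 ← R2 − 5793/275·R4.
R3 ← R3 − 8937/550·R4.
R5 ← R5 + 73541/2200·R4.
R6 ← R6 − 26579/2200·R4.
R5 ← R5 / (95037/106316).
R1 ← R1 − 127284/132895·R5.
R2 ← R2 − 109859/265790·R5.
R3 ← R3 − 50784/132895·R5.
R4 ← R4 + 26410/26579·R5.
R6 reduces to 0 = 0, so the extra equation is consistent.
Reading off the reduced rows gives x_1 = -5/2, x_2 = -1/3, x_3 = 2, x_4 = 7/3, x_5 = -9/4.

x_1 = -5/2, x_2 = -1/3, x_3 = 2, x_4 = 7/3, x_5 = -9/4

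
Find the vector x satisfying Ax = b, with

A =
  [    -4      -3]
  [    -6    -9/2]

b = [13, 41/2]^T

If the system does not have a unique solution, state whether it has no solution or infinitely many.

no solution

Row-reduce:
R1 ← R1 / (-4).
R2 ← R2 + 6·R1.
Row 2 reduces to 0 = 1, a contradiction. The system is inconsistent.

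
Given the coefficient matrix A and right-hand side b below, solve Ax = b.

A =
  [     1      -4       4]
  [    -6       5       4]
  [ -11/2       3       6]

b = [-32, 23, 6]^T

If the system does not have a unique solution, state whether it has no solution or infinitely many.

no solution

Row-reduce:
R2 ← R2 + 6·R1.
R3 ← R3 + 11/2·R1.
R2 ← R2 / (-19).
R1 ← R1 + 4·R2.
R3 ← R3 + 19·R2.
Row 3 reduces to 0 = -1, a contradiction. The system is inconsistent.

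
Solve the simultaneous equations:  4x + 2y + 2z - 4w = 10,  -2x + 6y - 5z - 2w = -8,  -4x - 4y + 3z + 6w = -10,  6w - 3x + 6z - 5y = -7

x = 2, y = -1, z = 0, w = -1

Row-reduce the augmented matrix:
R1 ← R1 / (4).
R2 ← R2 + 2·R1.
R3 ← R3 + 4·R1.
R4 ← R4 + 3·R1.
R2 ← R2 / (7).
R1 ← R1 − 1/2·R2.
R3 ← R3 + 2·R2.
R4 ← R4 + 7/2·R2.
R3 ← R3 / (27/7).
R1 ← R1 − 11/14·R3.
R2 ← R2 + 4/7·R3.
R4 ← R4 − 11/2·R3.
R4 ← R4 / (-2/9).
R1 ← R1 + 8/9·R4.
R2 ← R2 + 4/9·R4.
R3 ← R3 − 2/9·R4.
Reading off the reduced rows gives x = 2, y = -1, z = 0, w = -1.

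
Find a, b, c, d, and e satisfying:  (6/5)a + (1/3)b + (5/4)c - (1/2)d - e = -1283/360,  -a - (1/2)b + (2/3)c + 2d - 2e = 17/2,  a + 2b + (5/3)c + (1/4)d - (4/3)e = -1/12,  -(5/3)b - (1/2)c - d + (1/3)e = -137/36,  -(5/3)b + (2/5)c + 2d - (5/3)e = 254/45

Row-reduce the augmented matrix:
R1 ← R1 / (6/5).
R2 ← R2 + 1·R1.
R3 ← R3 − 1·R1.
R2 ← R2 / (-2/9).
R1 ← R1 − 5/18·R2.
R3 ← R3 − 31/18·R2.
R4 ← R4 + 5/3·R2.
R5 ← R5 + 5/3·R2.
R3 ← R3 / (1331/96).
R1 ← R1 − 305/96·R3.
R2 ← R2 + 123/16·R3.
R4 ← R4 + 213/16·R3.
R5 ← R5 + 993/80·R3.
R4 ← R4 / (-1205/2662).
R1 ← R1 + 7465/5324·R4.
R2 ← R2 − 129/2662·R4.
R3 ← R3 − 1242/1331·R4.
R5 ← R5 − 22727/13310·R4.
R5 ← R5 / (-2712/6025).
R1 ← R1 − 343/482·R5.
R2 ← R2 − 361/1205·R5.
R3 ← R3 + 1904/1205·R5.
R4 ← R4 + 154/3615·R5.
Reading off the reduced rows gives a = -7/3, b = 1/3, c = 1/2, d = 3, e = 0.

a = -7/3, b = 1/3, c = 1/2, d = 3, e = 0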